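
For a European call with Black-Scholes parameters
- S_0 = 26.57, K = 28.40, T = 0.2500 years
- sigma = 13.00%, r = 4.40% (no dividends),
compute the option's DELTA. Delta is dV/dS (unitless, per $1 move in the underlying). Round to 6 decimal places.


Answer: Delta = 0.205259

Derivation:
d1 = -0.8229828522; d2 = -0.8879828522
phi(d1) = 0.2843387640; exp(-qT) = 1.0000000000; exp(-rT) = 0.9890602788
N(d1) = 0.2052588725
Delta = exp(-qT) * N(d1) = 1.0000000000 * 0.2052588725 = 0.205259


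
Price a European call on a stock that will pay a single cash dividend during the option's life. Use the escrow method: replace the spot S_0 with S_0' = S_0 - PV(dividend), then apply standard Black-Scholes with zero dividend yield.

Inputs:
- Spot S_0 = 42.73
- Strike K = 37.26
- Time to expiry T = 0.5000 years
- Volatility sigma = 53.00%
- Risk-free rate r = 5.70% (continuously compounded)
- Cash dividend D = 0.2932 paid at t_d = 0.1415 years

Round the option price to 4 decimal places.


PV(D) = D * exp(-r * t_d) = 0.2932 * 0.99196694 = 0.29084471
S_0' = S_0 - PV(D) = 42.7300 - 0.29084471 = 42.43915529
d1 = (ln(S_0'/K) + (r + sigma^2/2)*T) / (sigma*sqrt(T)) = 0.61071624
d2 = d1 - sigma*sqrt(T) = 0.23594965
exp(-rT) = 0.97190229
N(d1) = 0.72930627; N(d2) = 0.59326413
C = S_0' * N(d1) - K * exp(-rT) * N(d2) = 42.43915529 * 0.72930627 - 37.2600 * 0.97190229 * 0.59326413 = 9.4672

Answer: Price = 9.4672


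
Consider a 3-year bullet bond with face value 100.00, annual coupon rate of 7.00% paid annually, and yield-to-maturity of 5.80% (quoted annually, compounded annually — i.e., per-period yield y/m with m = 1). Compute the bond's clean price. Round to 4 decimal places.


Coupon per period c = face * coupon_rate / m = 7.000000
Periods per year m = 1; per-period yield y/m = 0.058000
Number of cashflows N = 3
Cashflows (t years, CF_t, discount factor 1/(1+y/m)^(m*t), PV):
  t = 1.0000: CF_t = 7.000000, DF = 0.945180, PV = 6.616257
  t = 2.0000: CF_t = 7.000000, DF = 0.893364, PV = 6.253551
  t = 3.0000: CF_t = 107.000000, DF = 0.844390, PV = 90.349712
Price P = sum_t PV_t = 103.219521

Answer: Price = 103.2195


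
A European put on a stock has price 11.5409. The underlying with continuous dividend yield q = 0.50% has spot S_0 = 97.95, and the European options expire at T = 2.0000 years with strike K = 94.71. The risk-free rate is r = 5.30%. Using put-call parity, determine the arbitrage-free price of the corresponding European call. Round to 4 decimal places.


Put-call parity: C - P = S_0 * exp(-qT) - K * exp(-rT).
S_0 * exp(-qT) = 97.9500 * 0.99004983 = 96.97538122
K * exp(-rT) = 94.7100 * 0.89942465 = 85.18450842
C = P + S*exp(-qT) - K*exp(-rT)
C = 11.5409 + 96.97538122 - 85.18450842 = 23.3318

Answer: Call price = 23.3318


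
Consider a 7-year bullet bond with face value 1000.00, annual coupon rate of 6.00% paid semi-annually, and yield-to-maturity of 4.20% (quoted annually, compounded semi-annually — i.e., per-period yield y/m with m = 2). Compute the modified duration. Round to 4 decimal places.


Answer: Modified duration = 5.7664

Derivation:
Coupon per period c = face * coupon_rate / m = 30.000000
Periods per year m = 2; per-period yield y/m = 0.021000
Number of cashflows N = 14
Cashflows (t years, CF_t, discount factor 1/(1+y/m)^(m*t), PV):
  t = 0.5000: CF_t = 30.000000, DF = 0.979432, PV = 29.382958
  t = 1.0000: CF_t = 30.000000, DF = 0.959287, PV = 28.778607
  t = 1.5000: CF_t = 30.000000, DF = 0.939556, PV = 28.186687
  t = 2.0000: CF_t = 30.000000, DF = 0.920231, PV = 27.606941
  t = 2.5000: CF_t = 30.000000, DF = 0.901304, PV = 27.039119
  t = 3.0000: CF_t = 30.000000, DF = 0.882766, PV = 26.482977
  t = 3.5000: CF_t = 30.000000, DF = 0.864609, PV = 25.938273
  t = 4.0000: CF_t = 30.000000, DF = 0.846826, PV = 25.404773
  t = 4.5000: CF_t = 30.000000, DF = 0.829408, PV = 24.882246
  t = 5.0000: CF_t = 30.000000, DF = 0.812349, PV = 24.370466
  t = 5.5000: CF_t = 30.000000, DF = 0.795640, PV = 23.869213
  t = 6.0000: CF_t = 30.000000, DF = 0.779276, PV = 23.378269
  t = 6.5000: CF_t = 30.000000, DF = 0.763247, PV = 22.897423
  t = 7.0000: CF_t = 1030.000000, DF = 0.747549, PV = 769.975374
Price P = sum_t PV_t = 1108.193326
First compute Macaulay numerator sum_t t * PV_t:
  t * PV_t at t = 0.5000: 14.691479
  t * PV_t at t = 1.0000: 28.778607
  t * PV_t at t = 1.5000: 42.280030
  t * PV_t at t = 2.0000: 55.213882
  t * PV_t at t = 2.5000: 67.597799
  t * PV_t at t = 3.0000: 79.448931
  t * PV_t at t = 3.5000: 90.783956
  t * PV_t at t = 4.0000: 101.619092
  t * PV_t at t = 4.5000: 111.970106
  t * PV_t at t = 5.0000: 121.852330
  t * PV_t at t = 5.5000: 131.280669
  t * PV_t at t = 6.0000: 140.269613
  t * PV_t at t = 6.5000: 148.833250
  t * PV_t at t = 7.0000: 5389.827619
Macaulay duration D = 6524.447362 / 1108.193326 = 5.887463
Modified duration = D / (1 + y/m) = 5.887463 / (1 + 0.021000) = 5.766369


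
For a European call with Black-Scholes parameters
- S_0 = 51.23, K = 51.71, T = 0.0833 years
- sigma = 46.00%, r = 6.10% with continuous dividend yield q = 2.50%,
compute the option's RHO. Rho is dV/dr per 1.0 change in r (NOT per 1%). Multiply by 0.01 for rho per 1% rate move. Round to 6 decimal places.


d1 = 0.0187253436; d2 = -0.1140386575
phi(d1) = 0.3988723443; exp(-qT) = 0.9979196669; exp(-rT) = 0.9949315880
N(d2) = 0.4546035745
Rho = K*T*exp(-rT)*N(d2) = 51.7100 * 0.0833 * 0.9949315880 * 0.4546035745 = 1.948254

Answer: Rho = 1.948254


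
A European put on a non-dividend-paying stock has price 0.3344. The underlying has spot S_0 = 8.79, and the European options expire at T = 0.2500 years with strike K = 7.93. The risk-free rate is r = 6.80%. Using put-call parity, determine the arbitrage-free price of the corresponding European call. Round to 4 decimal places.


Put-call parity: C - P = S_0 * exp(-qT) - K * exp(-rT).
S_0 * exp(-qT) = 8.7900 * 1.00000000 = 8.79000000
K * exp(-rT) = 7.9300 * 0.98314368 = 7.79632942
C = P + S*exp(-qT) - K*exp(-rT)
C = 0.3344 + 8.79000000 - 7.79632942 = 1.3281

Answer: Call price = 1.3281


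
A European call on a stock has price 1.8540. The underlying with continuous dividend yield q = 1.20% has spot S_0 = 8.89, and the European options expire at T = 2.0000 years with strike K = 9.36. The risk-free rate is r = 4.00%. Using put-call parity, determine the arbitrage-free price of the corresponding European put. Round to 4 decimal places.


Answer: Put price = 1.8152

Derivation:
Put-call parity: C - P = S_0 * exp(-qT) - K * exp(-rT).
S_0 * exp(-qT) = 8.8900 * 0.97628571 = 8.67917996
K * exp(-rT) = 9.3600 * 0.92311635 = 8.64036900
P = C - S*exp(-qT) + K*exp(-rT)
P = 1.8540 - 8.67917996 + 8.64036900 = 1.8152


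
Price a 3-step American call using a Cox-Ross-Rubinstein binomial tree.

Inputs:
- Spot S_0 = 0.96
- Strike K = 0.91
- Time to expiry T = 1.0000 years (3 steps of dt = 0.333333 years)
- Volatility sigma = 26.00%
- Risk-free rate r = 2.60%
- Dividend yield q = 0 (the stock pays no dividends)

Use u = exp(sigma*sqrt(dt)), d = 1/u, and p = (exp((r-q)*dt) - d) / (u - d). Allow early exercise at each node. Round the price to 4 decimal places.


Answer: Price = V(0,0) = 0.1427

Derivation:
dt = T/N = 0.333333
u = exp(sigma*sqrt(dt)) = 1.161963; d = 1/u = 0.860612
p = (exp((r-q)*dt) - d) / (u - d) = 0.491427
Discount per step: exp(-r*dt) = 0.991371
Stock lattice S(k, i) with i counting down-moves:
  k=0: S(0,0) = 0.9600
  k=1: S(1,0) = 1.1155; S(1,1) = 0.8262
  k=2: S(2,0) = 1.2962; S(2,1) = 0.9600; S(2,2) = 0.7110
  k=3: S(3,0) = 1.5061; S(3,1) = 1.1155; S(3,2) = 0.8262; S(3,3) = 0.6119
Terminal payoffs V(N, i) = max(S_T - K, 0):
  V(3,0) = 0.596081; V(3,1) = 0.205485; V(3,2) = 0.000000; V(3,3) = 0.000000
Backward induction: V(k, i) = exp(-r*dt) * [p * V(k+1, i) + (1-p) * V(k+1, i+1)]; then take max(V_cont, immediate exercise) for American.
  V(2,0) = exp(-r*dt) * [p*0.596081 + (1-p)*0.205485] = 0.394005; exercise = 0.386152; V(2,0) = max -> 0.394005
  V(2,1) = exp(-r*dt) * [p*0.205485 + (1-p)*0.000000] = 0.100109; exercise = 0.050000; V(2,1) = max -> 0.100109
  V(2,2) = exp(-r*dt) * [p*0.000000 + (1-p)*0.000000] = 0.000000; exercise = 0.000000; V(2,2) = max -> 0.000000
  V(1,0) = exp(-r*dt) * [p*0.394005 + (1-p)*0.100109] = 0.242427; exercise = 0.205485; V(1,0) = max -> 0.242427
  V(1,1) = exp(-r*dt) * [p*0.100109 + (1-p)*0.000000] = 0.048772; exercise = 0.000000; V(1,1) = max -> 0.048772
  V(0,0) = exp(-r*dt) * [p*0.242427 + (1-p)*0.048772] = 0.142697; exercise = 0.050000; V(0,0) = max -> 0.142697


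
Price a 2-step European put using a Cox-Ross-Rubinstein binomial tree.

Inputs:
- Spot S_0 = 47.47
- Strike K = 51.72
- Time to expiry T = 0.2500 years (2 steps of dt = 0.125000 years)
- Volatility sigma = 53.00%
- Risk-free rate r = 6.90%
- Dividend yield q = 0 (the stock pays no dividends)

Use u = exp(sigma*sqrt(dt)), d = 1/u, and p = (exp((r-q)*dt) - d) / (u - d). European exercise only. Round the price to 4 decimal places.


dt = T/N = 0.125000
u = exp(sigma*sqrt(dt)) = 1.206089; d = 1/u = 0.829126
p = (exp((r-q)*dt) - d) / (u - d) = 0.476270
Discount per step: exp(-r*dt) = 0.991412
Stock lattice S(k, i) with i counting down-moves:
  k=0: S(0,0) = 47.4700
  k=1: S(1,0) = 57.2531; S(1,1) = 39.3586
  k=2: S(2,0) = 69.0523; S(2,1) = 47.4700; S(2,2) = 32.6332
Terminal payoffs V(N, i) = max(K - S_T, 0):
  V(2,0) = 0.000000; V(2,1) = 4.250000; V(2,2) = 19.086762
Backward induction: V(k, i) = exp(-r*dt) * [p * V(k+1, i) + (1-p) * V(k+1, i+1)].
  V(1,0) = exp(-r*dt) * [p*0.000000 + (1-p)*4.250000] = 2.206737
  V(1,1) = exp(-r*dt) * [p*4.250000 + (1-p)*19.086762] = 11.917228
  V(0,0) = exp(-r*dt) * [p*2.206737 + (1-p)*11.917228] = 7.229787

Answer: Price = V(0,0) = 7.2298


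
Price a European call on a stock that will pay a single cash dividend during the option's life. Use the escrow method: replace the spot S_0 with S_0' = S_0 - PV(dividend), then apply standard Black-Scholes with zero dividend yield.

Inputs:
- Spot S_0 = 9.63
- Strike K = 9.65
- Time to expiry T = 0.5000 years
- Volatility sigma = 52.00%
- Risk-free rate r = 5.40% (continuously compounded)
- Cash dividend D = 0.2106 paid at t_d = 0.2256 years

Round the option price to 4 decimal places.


Answer: Price = 1.3868

Derivation:
PV(D) = D * exp(-r * t_d) = 0.2106 * 0.98789151 = 0.20804995
S_0' = S_0 - PV(D) = 9.6300 - 0.20804995 = 9.42195005
d1 = (ln(S_0'/K) + (r + sigma^2/2)*T) / (sigma*sqrt(T)) = 0.19223558
d2 = d1 - sigma*sqrt(T) = -0.17545994
exp(-rT) = 0.97336124
N(d1) = 0.57622116; N(d2) = 0.43035912
C = S_0' * N(d1) - K * exp(-rT) * N(d2) = 9.42195005 * 0.57622116 - 9.6500 * 0.97336124 * 0.43035912 = 1.3868


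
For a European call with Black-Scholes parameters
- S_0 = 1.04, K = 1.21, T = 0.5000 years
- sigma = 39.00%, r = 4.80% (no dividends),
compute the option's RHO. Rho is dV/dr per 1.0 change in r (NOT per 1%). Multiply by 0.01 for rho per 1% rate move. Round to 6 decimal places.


d1 = -0.3240893260; d2 = -0.5998609707
phi(d1) = 0.3785316921; exp(-qT) = 1.0000000000; exp(-rT) = 0.9762857098
N(d2) = 0.2742994477
Rho = K*T*exp(-rT)*N(d2) = 1.2100 * 0.5000 * 0.9762857098 * 0.2742994477 = 0.162016

Answer: Rho = 0.162016


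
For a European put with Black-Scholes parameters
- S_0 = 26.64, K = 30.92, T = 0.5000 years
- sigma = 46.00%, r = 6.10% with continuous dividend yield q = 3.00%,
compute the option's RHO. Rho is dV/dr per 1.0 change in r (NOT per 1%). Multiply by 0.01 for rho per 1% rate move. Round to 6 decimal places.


d1 = -0.2477621553; d2 = -0.5730312746
phi(d1) = 0.3868835344; exp(-qT) = 0.9851119396; exp(-rT) = 0.9699604321
N(-d2) = 0.7166882407
Rho = -K*T*exp(-rT)*N(-d2) = -30.9200 * 0.5000 * 0.9699604321 * 0.7166882407 = -10.747162

Answer: Rho = -10.747162


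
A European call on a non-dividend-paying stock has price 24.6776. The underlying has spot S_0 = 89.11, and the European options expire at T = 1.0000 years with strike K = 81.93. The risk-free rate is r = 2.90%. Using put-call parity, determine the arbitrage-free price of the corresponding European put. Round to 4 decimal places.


Put-call parity: C - P = S_0 * exp(-qT) - K * exp(-rT).
S_0 * exp(-qT) = 89.1100 * 1.00000000 = 89.11000000
K * exp(-rT) = 81.9300 * 0.97141646 = 79.58815093
P = C - S*exp(-qT) + K*exp(-rT)
P = 24.6776 - 89.11000000 + 79.58815093 = 15.1558

Answer: Put price = 15.1558


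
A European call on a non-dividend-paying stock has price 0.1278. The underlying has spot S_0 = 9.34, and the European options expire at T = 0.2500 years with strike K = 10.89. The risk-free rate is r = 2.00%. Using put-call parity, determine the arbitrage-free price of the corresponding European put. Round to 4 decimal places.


Answer: Put price = 1.6235

Derivation:
Put-call parity: C - P = S_0 * exp(-qT) - K * exp(-rT).
S_0 * exp(-qT) = 9.3400 * 1.00000000 = 9.34000000
K * exp(-rT) = 10.8900 * 0.99501248 = 10.83568590
P = C - S*exp(-qT) + K*exp(-rT)
P = 0.1278 - 9.34000000 + 10.83568590 = 1.6235


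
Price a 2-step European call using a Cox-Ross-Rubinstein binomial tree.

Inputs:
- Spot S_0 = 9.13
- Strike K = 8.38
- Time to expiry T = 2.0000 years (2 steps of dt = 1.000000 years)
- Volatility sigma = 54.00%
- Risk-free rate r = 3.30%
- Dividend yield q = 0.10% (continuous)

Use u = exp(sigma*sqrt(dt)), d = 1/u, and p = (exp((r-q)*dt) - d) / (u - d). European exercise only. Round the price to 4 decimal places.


Answer: Price = V(0,0) = 3.0648

Derivation:
dt = T/N = 1.000000
u = exp(sigma*sqrt(dt)) = 1.716007; d = 1/u = 0.582748
p = (exp((r-q)*dt) - d) / (u - d) = 0.396881
Discount per step: exp(-r*dt) = 0.967539
Stock lattice S(k, i) with i counting down-moves:
  k=0: S(0,0) = 9.1300
  k=1: S(1,0) = 15.6671; S(1,1) = 5.3205
  k=2: S(2,0) = 26.8849; S(2,1) = 9.1300; S(2,2) = 3.1005
Terminal payoffs V(N, i) = max(S_T - K, 0):
  V(2,0) = 18.504924; V(2,1) = 0.750000; V(2,2) = 0.000000
Backward induction: V(k, i) = exp(-r*dt) * [p * V(k+1, i) + (1-p) * V(k+1, i+1)].
  V(1,0) = exp(-r*dt) * [p*18.504924 + (1-p)*0.750000] = 7.543510
  V(1,1) = exp(-r*dt) * [p*0.750000 + (1-p)*0.000000] = 0.287999
  V(0,0) = exp(-r*dt) * [p*7.543510 + (1-p)*0.287999] = 3.064752


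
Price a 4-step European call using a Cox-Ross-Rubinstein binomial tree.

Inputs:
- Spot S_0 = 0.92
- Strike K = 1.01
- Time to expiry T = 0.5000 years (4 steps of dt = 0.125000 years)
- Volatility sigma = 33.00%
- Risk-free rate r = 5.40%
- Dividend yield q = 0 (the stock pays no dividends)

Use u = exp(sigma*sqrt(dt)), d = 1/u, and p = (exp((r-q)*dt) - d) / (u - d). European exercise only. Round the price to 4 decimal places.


dt = T/N = 0.125000
u = exp(sigma*sqrt(dt)) = 1.123751; d = 1/u = 0.889876
p = (exp((r-q)*dt) - d) / (u - d) = 0.499824
Discount per step: exp(-r*dt) = 0.993273
Stock lattice S(k, i) with i counting down-moves:
  k=0: S(0,0) = 0.9200
  k=1: S(1,0) = 1.0339; S(1,1) = 0.8187
  k=2: S(2,0) = 1.1618; S(2,1) = 0.9200; S(2,2) = 0.7285
  k=3: S(3,0) = 1.3056; S(3,1) = 1.0339; S(3,2) = 0.8187; S(3,3) = 0.6483
  k=4: S(4,0) = 1.4671; S(4,1) = 1.1618; S(4,2) = 0.9200; S(4,3) = 0.7285; S(4,4) = 0.5769
Terminal payoffs V(N, i) = max(S_T - K, 0):
  V(4,0) = 0.457131; V(4,1) = 0.151792; V(4,2) = 0.000000; V(4,3) = 0.000000; V(4,4) = 0.000000
Backward induction: V(k, i) = exp(-r*dt) * [p * V(k+1, i) + (1-p) * V(k+1, i+1)].
  V(3,0) = exp(-r*dt) * [p*0.457131 + (1-p)*0.151792] = 0.302360
  V(3,1) = exp(-r*dt) * [p*0.151792 + (1-p)*0.000000] = 0.075359
  V(3,2) = exp(-r*dt) * [p*0.000000 + (1-p)*0.000000] = 0.000000
  V(3,3) = exp(-r*dt) * [p*0.000000 + (1-p)*0.000000] = 0.000000
  V(2,0) = exp(-r*dt) * [p*0.302360 + (1-p)*0.075359] = 0.187549
  V(2,1) = exp(-r*dt) * [p*0.075359 + (1-p)*0.000000] = 0.037413
  V(2,2) = exp(-r*dt) * [p*0.000000 + (1-p)*0.000000] = 0.000000
  V(1,0) = exp(-r*dt) * [p*0.187549 + (1-p)*0.037413] = 0.111698
  V(1,1) = exp(-r*dt) * [p*0.037413 + (1-p)*0.000000] = 0.018574
  V(0,0) = exp(-r*dt) * [p*0.111698 + (1-p)*0.018574] = 0.064682

Answer: Price = V(0,0) = 0.0647


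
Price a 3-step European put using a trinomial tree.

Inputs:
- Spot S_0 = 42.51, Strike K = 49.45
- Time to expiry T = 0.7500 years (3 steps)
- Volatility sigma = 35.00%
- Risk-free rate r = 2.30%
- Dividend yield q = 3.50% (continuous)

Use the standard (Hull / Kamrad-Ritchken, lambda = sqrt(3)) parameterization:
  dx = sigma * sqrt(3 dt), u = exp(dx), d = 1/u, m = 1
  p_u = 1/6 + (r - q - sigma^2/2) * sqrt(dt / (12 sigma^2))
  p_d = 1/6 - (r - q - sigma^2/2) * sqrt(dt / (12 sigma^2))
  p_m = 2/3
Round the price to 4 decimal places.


dt = T/N = 0.250000; dx = sigma*sqrt(3*dt) = 0.303109
u = exp(dx) = 1.354062; d = 1/u = 0.738519
p_u = 0.136459, p_m = 0.666667, p_d = 0.196874
Discount per step: exp(-r*dt) = 0.994266
Stock lattice S(k, j) with j the centered position index:
  k=0: S(0,+0) = 42.5100
  k=1: S(1,-1) = 31.3944; S(1,+0) = 42.5100; S(1,+1) = 57.5612
  k=2: S(2,-2) = 23.1854; S(2,-1) = 31.3944; S(2,+0) = 42.5100; S(2,+1) = 57.5612; S(2,+2) = 77.9414
  k=3: S(3,-3) = 17.1228; S(3,-2) = 23.1854; S(3,-1) = 31.3944; S(3,+0) = 42.5100; S(3,+1) = 57.5612; S(3,+2) = 77.9414; S(3,+3) = 105.5375
Terminal payoffs V(N, j) = max(K - S_T, 0):
  V(3,-3) = 32.327170; V(3,-2) = 26.264628; V(3,-1) = 18.055571; V(3,+0) = 6.940000; V(3,+1) = 0.000000; V(3,+2) = 0.000000; V(3,+3) = 0.000000
Backward induction: V(k, j) = exp(-r*dt) * [p_u * V(k+1, j+1) + p_m * V(k+1, j) + p_d * V(k+1, j-1)]
  V(2,-2) = exp(-r*dt) * [p_u*18.055571 + p_m*26.264628 + p_d*32.327170] = 26.186980
  V(2,-1) = exp(-r*dt) * [p_u*6.940000 + p_m*18.055571 + p_d*26.264628] = 18.050815
  V(2,+0) = exp(-r*dt) * [p_u*0.000000 + p_m*6.940000 + p_d*18.055571] = 8.134440
  V(2,+1) = exp(-r*dt) * [p_u*0.000000 + p_m*0.000000 + p_d*6.940000] = 1.358475
  V(2,+2) = exp(-r*dt) * [p_u*0.000000 + p_m*0.000000 + p_d*0.000000] = 0.000000
  V(1,-1) = exp(-r*dt) * [p_u*8.134440 + p_m*18.050815 + p_d*26.186980] = 18.194521
  V(1,+0) = exp(-r*dt) * [p_u*1.358475 + p_m*8.134440 + p_d*18.050815] = 9.109549
  V(1,+1) = exp(-r*dt) * [p_u*0.000000 + p_m*1.358475 + p_d*8.134440] = 2.492739
  V(0,+0) = exp(-r*dt) * [p_u*2.492739 + p_m*9.109549 + p_d*18.194521] = 9.937918

Answer: Price = V(0,0) = 9.9379


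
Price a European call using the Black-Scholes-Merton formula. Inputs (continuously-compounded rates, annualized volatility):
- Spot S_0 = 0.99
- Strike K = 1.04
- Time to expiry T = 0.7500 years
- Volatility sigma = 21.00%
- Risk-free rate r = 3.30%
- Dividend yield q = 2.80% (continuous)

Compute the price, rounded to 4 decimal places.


Answer: Price = 0.0515

Derivation:
d1 = (ln(S/K) + (r - q + 0.5*sigma^2) * T) / (sigma * sqrt(T)) = -0.15936819
d2 = d1 - sigma * sqrt(T) = -0.34123352
exp(-rT) = 0.97555377; exp(-qT) = 0.97921896
C = S_0 * exp(-qT) * N(d1) - K * exp(-rT) * N(d2)
N(d1) = 0.43668940; N(d2) = 0.36646389
C = 0.9900 * 0.97921896 * 0.43668940 - 1.0400 * 0.97555377 * 0.36646389 = 0.0515


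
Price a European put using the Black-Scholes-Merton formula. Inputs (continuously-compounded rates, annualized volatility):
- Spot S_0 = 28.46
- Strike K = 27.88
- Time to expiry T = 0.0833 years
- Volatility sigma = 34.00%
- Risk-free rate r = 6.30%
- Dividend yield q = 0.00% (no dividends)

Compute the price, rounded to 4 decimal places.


d1 = (ln(S/K) + (r - q + 0.5*sigma^2) * T) / (sigma * sqrt(T)) = 0.31236802
d2 = d1 - sigma * sqrt(T) = 0.21423810
exp(-rT) = 0.99476585; exp(-qT) = 1.00000000
P = K * exp(-rT) * N(-d2) - S_0 * exp(-qT) * N(-d1)
N(-d1) = 0.37738043; N(-d2) = 0.41518069
P = 27.8800 * 0.99476585 * 0.41518069 - 28.4600 * 1.00000000 * 0.37738043 = 0.7744

Answer: Price = 0.7744


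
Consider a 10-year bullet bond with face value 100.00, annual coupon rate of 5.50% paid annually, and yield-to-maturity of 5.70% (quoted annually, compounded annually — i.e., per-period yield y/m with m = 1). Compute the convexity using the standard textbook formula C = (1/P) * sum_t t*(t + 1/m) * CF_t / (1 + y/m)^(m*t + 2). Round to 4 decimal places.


Answer: Convexity = 71.8245

Derivation:
Coupon per period c = face * coupon_rate / m = 5.500000
Periods per year m = 1; per-period yield y/m = 0.057000
Number of cashflows N = 10
Cashflows (t years, CF_t, discount factor 1/(1+y/m)^(m*t), PV):
  t = 1.0000: CF_t = 5.500000, DF = 0.946074, PV = 5.203406
  t = 2.0000: CF_t = 5.500000, DF = 0.895056, PV = 4.922806
  t = 3.0000: CF_t = 5.500000, DF = 0.846789, PV = 4.657338
  t = 4.0000: CF_t = 5.500000, DF = 0.801125, PV = 4.406185
  t = 5.0000: CF_t = 5.500000, DF = 0.757923, PV = 4.168576
  t = 6.0000: CF_t = 5.500000, DF = 0.717051, PV = 3.943781
  t = 7.0000: CF_t = 5.500000, DF = 0.678383, PV = 3.731108
  t = 8.0000: CF_t = 5.500000, DF = 0.641801, PV = 3.529903
  t = 9.0000: CF_t = 5.500000, DF = 0.607191, PV = 3.339549
  t = 10.0000: CF_t = 105.500000, DF = 0.574447, PV = 60.604181
Price P = sum_t PV_t = 98.506832
Convexity numerator sum_t t*(t + 1/m) * CF_t / (1+y/m)^(m*t + 2):
  t = 1.0000: term = 9.314675
  t = 2.0000: term = 26.437111
  t = 3.0000: term = 50.022915
  t = 4.0000: term = 78.875616
  t = 5.0000: term = 111.933229
  t = 6.0000: term = 148.255933
  t = 7.0000: term = 187.014737
  t = 8.0000: term = 227.481096
  t = 9.0000: term = 269.017380
  t = 10.0000: term = 5966.852429
Convexity = (1/P) * sum = 7075.205121 / 98.506832 = 71.824512


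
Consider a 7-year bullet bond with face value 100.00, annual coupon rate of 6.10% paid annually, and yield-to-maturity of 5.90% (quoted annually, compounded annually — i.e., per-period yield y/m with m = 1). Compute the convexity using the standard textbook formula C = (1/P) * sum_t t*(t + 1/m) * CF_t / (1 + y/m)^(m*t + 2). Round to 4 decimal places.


Coupon per period c = face * coupon_rate / m = 6.100000
Periods per year m = 1; per-period yield y/m = 0.059000
Number of cashflows N = 7
Cashflows (t years, CF_t, discount factor 1/(1+y/m)^(m*t), PV):
  t = 1.0000: CF_t = 6.100000, DF = 0.944287, PV = 5.760151
  t = 2.0000: CF_t = 6.100000, DF = 0.891678, PV = 5.439236
  t = 3.0000: CF_t = 6.100000, DF = 0.842000, PV = 5.136200
  t = 4.0000: CF_t = 6.100000, DF = 0.795090, PV = 4.850048
  t = 5.0000: CF_t = 6.100000, DF = 0.750793, PV = 4.579837
  t = 6.0000: CF_t = 6.100000, DF = 0.708964, PV = 4.324681
  t = 7.0000: CF_t = 106.100000, DF = 0.669466, PV = 71.030302
Price P = sum_t PV_t = 101.120456
Convexity numerator sum_t t*(t + 1/m) * CF_t / (1+y/m)^(m*t + 2):
  t = 1.0000: term = 10.272401
  t = 2.0000: term = 29.100285
  t = 3.0000: term = 54.958046
  t = 4.0000: term = 86.493619
  t = 5.0000: term = 122.512209
  t = 6.0000: term = 161.961371
  t = 7.0000: term = 3546.825073
Convexity = (1/P) * sum = 4012.123004 / 101.120456 = 39.676671

Answer: Convexity = 39.6767


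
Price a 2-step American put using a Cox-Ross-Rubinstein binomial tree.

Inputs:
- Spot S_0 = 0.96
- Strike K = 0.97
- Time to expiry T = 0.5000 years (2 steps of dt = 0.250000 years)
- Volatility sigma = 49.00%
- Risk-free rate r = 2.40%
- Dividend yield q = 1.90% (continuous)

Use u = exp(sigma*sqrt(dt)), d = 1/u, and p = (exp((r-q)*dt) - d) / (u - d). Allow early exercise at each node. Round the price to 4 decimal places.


dt = T/N = 0.250000
u = exp(sigma*sqrt(dt)) = 1.277621; d = 1/u = 0.782705
p = (exp((r-q)*dt) - d) / (u - d) = 0.441582
Discount per step: exp(-r*dt) = 0.994018
Stock lattice S(k, i) with i counting down-moves:
  k=0: S(0,0) = 0.9600
  k=1: S(1,0) = 1.2265; S(1,1) = 0.7514
  k=2: S(2,0) = 1.5670; S(2,1) = 0.9600; S(2,2) = 0.5881
Terminal payoffs V(N, i) = max(K - S_T, 0):
  V(2,0) = 0.000000; V(2,1) = 0.010000; V(2,2) = 0.381879
Backward induction: V(k, i) = exp(-r*dt) * [p * V(k+1, i) + (1-p) * V(k+1, i+1)]; then take max(V_cont, immediate exercise) for American.
  V(1,0) = exp(-r*dt) * [p*0.000000 + (1-p)*0.010000] = 0.005551; exercise = 0.000000; V(1,0) = max -> 0.005551
  V(1,1) = exp(-r*dt) * [p*0.010000 + (1-p)*0.381879] = 0.216362; exercise = 0.218604; V(1,1) = max -> 0.218604
  V(0,0) = exp(-r*dt) * [p*0.005551 + (1-p)*0.218604] = 0.123778; exercise = 0.010000; V(0,0) = max -> 0.123778

Answer: Price = V(0,0) = 0.1238


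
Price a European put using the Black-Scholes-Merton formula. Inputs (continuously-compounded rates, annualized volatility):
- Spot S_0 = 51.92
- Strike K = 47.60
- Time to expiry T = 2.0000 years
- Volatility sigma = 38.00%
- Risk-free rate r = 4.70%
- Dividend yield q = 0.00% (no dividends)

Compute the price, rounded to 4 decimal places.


Answer: Price = 6.3443

Derivation:
d1 = (ln(S/K) + (r - q + 0.5*sigma^2) * T) / (sigma * sqrt(T)) = 0.60526724
d2 = d1 - sigma * sqrt(T) = 0.06786608
exp(-rT) = 0.91028276; exp(-qT) = 1.00000000
P = K * exp(-rT) * N(-d2) - S_0 * exp(-qT) * N(-d1)
N(-d1) = 0.27250072; N(-d2) = 0.47294612
P = 47.6000 * 0.91028276 * 0.47294612 - 51.9200 * 1.00000000 * 0.27250072 = 6.3443


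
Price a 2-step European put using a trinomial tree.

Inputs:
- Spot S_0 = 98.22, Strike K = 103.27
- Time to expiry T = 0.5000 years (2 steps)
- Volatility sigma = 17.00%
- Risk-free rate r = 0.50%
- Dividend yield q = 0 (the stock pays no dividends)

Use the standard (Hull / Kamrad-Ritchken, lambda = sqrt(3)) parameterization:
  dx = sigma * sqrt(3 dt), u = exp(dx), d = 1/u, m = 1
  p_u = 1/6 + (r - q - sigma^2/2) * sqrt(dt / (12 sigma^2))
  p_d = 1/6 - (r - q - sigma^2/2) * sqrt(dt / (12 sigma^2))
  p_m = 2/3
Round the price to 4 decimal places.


Answer: Price = V(0,0) = 7.7318

Derivation:
dt = T/N = 0.250000; dx = sigma*sqrt(3*dt) = 0.147224
u = exp(dx) = 1.158614; d = 1/u = 0.863100
p_u = 0.158643, p_m = 0.666667, p_d = 0.174690
Discount per step: exp(-r*dt) = 0.998751
Stock lattice S(k, j) with j the centered position index:
  k=0: S(0,+0) = 98.2200
  k=1: S(1,-1) = 84.7737; S(1,+0) = 98.2200; S(1,+1) = 113.7991
  k=2: S(2,-2) = 73.1682; S(2,-1) = 84.7737; S(2,+0) = 98.2200; S(2,+1) = 113.7991; S(2,+2) = 131.8492
Terminal payoffs V(N, j) = max(K - S_T, 0):
  V(2,-2) = 30.101776; V(2,-1) = 18.496284; V(2,+0) = 5.050000; V(2,+1) = 0.000000; V(2,+2) = 0.000000
Backward induction: V(k, j) = exp(-r*dt) * [p_u * V(k+1, j+1) + p_m * V(k+1, j) + p_d * V(k+1, j-1)]
  V(1,-1) = exp(-r*dt) * [p_u*5.050000 + p_m*18.496284 + p_d*30.101776] = 18.367514
  V(1,+0) = exp(-r*dt) * [p_u*0.000000 + p_m*5.050000 + p_d*18.496284] = 6.589543
  V(1,+1) = exp(-r*dt) * [p_u*0.000000 + p_m*0.000000 + p_d*5.050000] = 0.881083
  V(0,+0) = exp(-r*dt) * [p_u*0.881083 + p_m*6.589543 + p_d*18.367514] = 7.731759


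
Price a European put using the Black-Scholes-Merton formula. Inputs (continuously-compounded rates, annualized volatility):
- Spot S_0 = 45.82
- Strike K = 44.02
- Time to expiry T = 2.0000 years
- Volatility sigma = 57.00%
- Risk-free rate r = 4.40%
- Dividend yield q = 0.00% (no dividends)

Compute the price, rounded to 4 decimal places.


Answer: Price = 10.8899

Derivation:
d1 = (ln(S/K) + (r - q + 0.5*sigma^2) * T) / (sigma * sqrt(T)) = 0.56193478
d2 = d1 - sigma * sqrt(T) = -0.24416695
exp(-rT) = 0.91576088; exp(-qT) = 1.00000000
P = K * exp(-rT) * N(-d2) - S_0 * exp(-qT) * N(-d1)
N(-d1) = 0.28708023; N(-d2) = 0.59644924
P = 44.0200 * 0.91576088 * 0.59644924 - 45.8200 * 1.00000000 * 0.28708023 = 10.8899


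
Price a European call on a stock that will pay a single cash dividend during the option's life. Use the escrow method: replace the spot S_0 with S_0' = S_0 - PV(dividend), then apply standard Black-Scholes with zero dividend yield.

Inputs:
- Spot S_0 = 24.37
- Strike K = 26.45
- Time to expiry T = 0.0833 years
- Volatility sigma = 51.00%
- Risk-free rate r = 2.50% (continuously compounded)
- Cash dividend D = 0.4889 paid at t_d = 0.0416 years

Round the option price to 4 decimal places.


PV(D) = D * exp(-r * t_d) = 0.4889 * 0.99896054 = 0.48839181
S_0' = S_0 - PV(D) = 24.3700 - 0.48839181 = 23.88160819
d1 = (ln(S_0'/K) + (r + sigma^2/2)*T) / (sigma*sqrt(T)) = -0.60621584
d2 = d1 - sigma*sqrt(T) = -0.75341071
exp(-rT) = 0.99791967
N(d1) = 0.27218572; N(d2) = 0.22560157
C = S_0' * N(d1) - K * exp(-rT) * N(d2) = 23.88160819 * 0.27218572 - 26.4500 * 0.99791967 * 0.22560157 = 0.5455

Answer: Price = 0.5455


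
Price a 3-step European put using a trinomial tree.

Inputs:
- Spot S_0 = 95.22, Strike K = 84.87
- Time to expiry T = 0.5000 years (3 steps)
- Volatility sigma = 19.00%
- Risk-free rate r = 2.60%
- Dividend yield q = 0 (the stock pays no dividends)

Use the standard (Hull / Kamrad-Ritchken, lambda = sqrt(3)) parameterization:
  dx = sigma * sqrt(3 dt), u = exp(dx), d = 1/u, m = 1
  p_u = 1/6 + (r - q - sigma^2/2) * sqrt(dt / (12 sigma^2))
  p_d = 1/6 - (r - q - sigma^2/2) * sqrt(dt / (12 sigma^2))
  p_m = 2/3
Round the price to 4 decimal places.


dt = T/N = 0.166667; dx = sigma*sqrt(3*dt) = 0.134350
u = exp(dx) = 1.143793; d = 1/u = 0.874284
p_u = 0.171598, p_m = 0.666667, p_d = 0.161736
Discount per step: exp(-r*dt) = 0.995676
Stock lattice S(k, j) with j the centered position index:
  k=0: S(0,+0) = 95.2200
  k=1: S(1,-1) = 83.2493; S(1,+0) = 95.2200; S(1,+1) = 108.9120
  k=2: S(2,-2) = 72.7835; S(2,-1) = 83.2493; S(2,+0) = 95.2200; S(2,+1) = 108.9120; S(2,+2) = 124.5728
  k=3: S(3,-3) = 63.6334; S(3,-2) = 72.7835; S(3,-1) = 83.2493; S(3,+0) = 95.2200; S(3,+1) = 108.9120; S(3,+2) = 124.5728; S(3,+3) = 142.4856
Terminal payoffs V(N, j) = max(K - S_T, 0):
  V(3,-3) = 21.236559; V(3,-2) = 12.086489; V(3,-1) = 1.620700; V(3,+0) = 0.000000; V(3,+1) = 0.000000; V(3,+2) = 0.000000; V(3,+3) = 0.000000
Backward induction: V(k, j) = exp(-r*dt) * [p_u * V(k+1, j+1) + p_m * V(k+1, j) + p_d * V(k+1, j-1)]
  V(2,-2) = exp(-r*dt) * [p_u*1.620700 + p_m*12.086489 + p_d*21.236559] = 11.719579
  V(2,-1) = exp(-r*dt) * [p_u*0.000000 + p_m*1.620700 + p_d*12.086489] = 3.022157
  V(2,+0) = exp(-r*dt) * [p_u*0.000000 + p_m*0.000000 + p_d*1.620700] = 0.260991
  V(2,+1) = exp(-r*dt) * [p_u*0.000000 + p_m*0.000000 + p_d*0.000000] = 0.000000
  V(2,+2) = exp(-r*dt) * [p_u*0.000000 + p_m*0.000000 + p_d*0.000000] = 0.000000
  V(1,-1) = exp(-r*dt) * [p_u*0.260991 + p_m*3.022157 + p_d*11.719579] = 3.937928
  V(1,+0) = exp(-r*dt) * [p_u*0.000000 + p_m*0.260991 + p_d*3.022157] = 0.659919
  V(1,+1) = exp(-r*dt) * [p_u*0.000000 + p_m*0.000000 + p_d*0.260991] = 0.042029
  V(0,+0) = exp(-r*dt) * [p_u*0.042029 + p_m*0.659919 + p_d*3.937928] = 1.079373

Answer: Price = V(0,0) = 1.0794


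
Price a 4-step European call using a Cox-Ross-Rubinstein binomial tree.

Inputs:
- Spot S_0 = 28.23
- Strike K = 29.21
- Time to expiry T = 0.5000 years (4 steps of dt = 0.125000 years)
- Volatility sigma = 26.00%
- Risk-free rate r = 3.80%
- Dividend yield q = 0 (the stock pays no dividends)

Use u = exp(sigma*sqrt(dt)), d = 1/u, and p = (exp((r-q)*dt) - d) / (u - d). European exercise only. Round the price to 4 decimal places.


dt = T/N = 0.125000
u = exp(sigma*sqrt(dt)) = 1.096281; d = 1/u = 0.912175
p = (exp((r-q)*dt) - d) / (u - d) = 0.502897
Discount per step: exp(-r*dt) = 0.995261
Stock lattice S(k, i) with i counting down-moves:
  k=0: S(0,0) = 28.2300
  k=1: S(1,0) = 30.9480; S(1,1) = 25.7507
  k=2: S(2,0) = 33.9277; S(2,1) = 28.2300; S(2,2) = 23.4891
  k=3: S(3,0) = 37.1944; S(3,1) = 30.9480; S(3,2) = 25.7507; S(3,3) = 21.4262
  k=4: S(4,0) = 40.7755; S(4,1) = 33.9277; S(4,2) = 28.2300; S(4,3) = 23.4891; S(4,4) = 19.5444
Terminal payoffs V(N, i) = max(S_T - K, 0):
  V(4,0) = 11.565474; V(4,1) = 4.717741; V(4,2) = 0.000000; V(4,3) = 0.000000; V(4,4) = 0.000000
Backward induction: V(k, i) = exp(-r*dt) * [p * V(k+1, i) + (1-p) * V(k+1, i+1)].
  V(3,0) = exp(-r*dt) * [p*11.565474 + (1-p)*4.717741] = 8.122769
  V(3,1) = exp(-r*dt) * [p*4.717741 + (1-p)*0.000000] = 2.361294
  V(3,2) = exp(-r*dt) * [p*0.000000 + (1-p)*0.000000] = 0.000000
  V(3,3) = exp(-r*dt) * [p*0.000000 + (1-p)*0.000000] = 0.000000
  V(2,0) = exp(-r*dt) * [p*8.122769 + (1-p)*2.361294] = 5.233802
  V(2,1) = exp(-r*dt) * [p*2.361294 + (1-p)*0.000000] = 1.181860
  V(2,2) = exp(-r*dt) * [p*0.000000 + (1-p)*0.000000] = 0.000000
  V(1,0) = exp(-r*dt) * [p*5.233802 + (1-p)*1.181860] = 3.204312
  V(1,1) = exp(-r*dt) * [p*1.181860 + (1-p)*0.000000] = 0.591537
  V(0,0) = exp(-r*dt) * [p*3.204312 + (1-p)*0.591537] = 1.896464

Answer: Price = V(0,0) = 1.8965


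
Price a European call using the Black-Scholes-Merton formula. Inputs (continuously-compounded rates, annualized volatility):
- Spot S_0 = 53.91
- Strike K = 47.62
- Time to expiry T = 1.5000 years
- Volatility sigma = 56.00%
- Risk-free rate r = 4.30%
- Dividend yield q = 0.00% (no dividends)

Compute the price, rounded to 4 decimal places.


Answer: Price = 18.3316

Derivation:
d1 = (ln(S/K) + (r - q + 0.5*sigma^2) * T) / (sigma * sqrt(T)) = 0.61785922
d2 = d1 - sigma * sqrt(T) = -0.06799791
exp(-rT) = 0.93753611; exp(-qT) = 1.00000000
C = S_0 * exp(-qT) * N(d1) - K * exp(-rT) * N(d2)
N(d1) = 0.73166593; N(d2) = 0.47289365
C = 53.9100 * 1.00000000 * 0.73166593 - 47.6200 * 0.93753611 * 0.47289365 = 18.3316


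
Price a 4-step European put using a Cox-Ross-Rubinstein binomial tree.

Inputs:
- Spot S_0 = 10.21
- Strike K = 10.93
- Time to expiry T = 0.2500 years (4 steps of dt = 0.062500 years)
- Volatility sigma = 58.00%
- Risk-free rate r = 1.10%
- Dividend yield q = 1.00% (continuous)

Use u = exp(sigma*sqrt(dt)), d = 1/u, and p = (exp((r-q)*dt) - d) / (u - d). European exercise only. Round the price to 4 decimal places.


Answer: Price = V(0,0) = 1.6332

Derivation:
dt = T/N = 0.062500
u = exp(sigma*sqrt(dt)) = 1.156040; d = 1/u = 0.865022
p = (exp((r-q)*dt) - d) / (u - d) = 0.464028
Discount per step: exp(-r*dt) = 0.999313
Stock lattice S(k, i) with i counting down-moves:
  k=0: S(0,0) = 10.2100
  k=1: S(1,0) = 11.8032; S(1,1) = 8.8319
  k=2: S(2,0) = 13.6449; S(2,1) = 10.2100; S(2,2) = 7.6398
  k=3: S(3,0) = 15.7741; S(3,1) = 11.8032; S(3,2) = 8.8319; S(3,3) = 6.6086
  k=4: S(4,0) = 18.2355; S(4,1) = 13.6449; S(4,2) = 10.2100; S(4,3) = 7.6398; S(4,4) = 5.7166
Terminal payoffs V(N, i) = max(K - S_T, 0):
  V(4,0) = 0.000000; V(4,1) = 0.000000; V(4,2) = 0.720000; V(4,3) = 3.290229; V(4,4) = 5.213438
Backward induction: V(k, i) = exp(-r*dt) * [p * V(k+1, i) + (1-p) * V(k+1, i+1)].
  V(3,0) = exp(-r*dt) * [p*0.000000 + (1-p)*0.000000] = 0.000000
  V(3,1) = exp(-r*dt) * [p*0.000000 + (1-p)*0.720000] = 0.385635
  V(3,2) = exp(-r*dt) * [p*0.720000 + (1-p)*3.290229] = 2.096129
  V(3,3) = exp(-r*dt) * [p*3.290229 + (1-p)*5.213438] = 4.318045
  V(2,0) = exp(-r*dt) * [p*0.000000 + (1-p)*0.385635] = 0.206547
  V(2,1) = exp(-r*dt) * [p*0.385635 + (1-p)*2.096129] = 1.301516
  V(2,2) = exp(-r*dt) * [p*2.096129 + (1-p)*4.318045] = 3.284754
  V(1,0) = exp(-r*dt) * [p*0.206547 + (1-p)*1.301516] = 0.792874
  V(1,1) = exp(-r*dt) * [p*1.301516 + (1-p)*3.284754] = 2.362851
  V(0,0) = exp(-r*dt) * [p*0.792874 + (1-p)*2.362851] = 1.633214


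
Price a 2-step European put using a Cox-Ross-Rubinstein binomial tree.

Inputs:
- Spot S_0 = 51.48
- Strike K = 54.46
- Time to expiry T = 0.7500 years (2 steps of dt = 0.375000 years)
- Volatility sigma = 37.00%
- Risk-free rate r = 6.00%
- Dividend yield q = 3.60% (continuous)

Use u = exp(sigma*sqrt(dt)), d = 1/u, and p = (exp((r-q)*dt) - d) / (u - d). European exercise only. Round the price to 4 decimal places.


Answer: Price = V(0,0) = 7.4012

Derivation:
dt = T/N = 0.375000
u = exp(sigma*sqrt(dt)) = 1.254300; d = 1/u = 0.797257
p = (exp((r-q)*dt) - d) / (u - d) = 0.463377
Discount per step: exp(-r*dt) = 0.977751
Stock lattice S(k, i) with i counting down-moves:
  k=0: S(0,0) = 51.4800
  k=1: S(1,0) = 64.5714; S(1,1) = 41.0428
  k=2: S(2,0) = 80.9919; S(2,1) = 51.4800; S(2,2) = 32.7217
Terminal payoffs V(N, i) = max(K - S_T, 0):
  V(2,0) = 0.000000; V(2,1) = 2.980000; V(2,2) = 21.738322
Backward induction: V(k, i) = exp(-r*dt) * [p * V(k+1, i) + (1-p) * V(k+1, i+1)].
  V(1,0) = exp(-r*dt) * [p*0.000000 + (1-p)*2.980000] = 1.563557
  V(1,1) = exp(-r*dt) * [p*2.980000 + (1-p)*21.738322] = 12.755881
  V(0,0) = exp(-r*dt) * [p*1.563557 + (1-p)*12.755881] = 7.401197


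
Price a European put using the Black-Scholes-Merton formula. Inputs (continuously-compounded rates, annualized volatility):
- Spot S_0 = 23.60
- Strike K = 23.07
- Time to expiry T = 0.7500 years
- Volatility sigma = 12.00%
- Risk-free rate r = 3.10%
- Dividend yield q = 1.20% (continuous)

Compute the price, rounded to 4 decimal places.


Answer: Price = 0.5868

Derivation:
d1 = (ln(S/K) + (r - q + 0.5*sigma^2) * T) / (sigma * sqrt(T)) = 0.40764431
d2 = d1 - sigma * sqrt(T) = 0.30372127
exp(-rT) = 0.97701820; exp(-qT) = 0.99104038
P = K * exp(-rT) * N(-d2) - S_0 * exp(-qT) * N(-d1)
N(-d1) = 0.34176741; N(-d2) = 0.38067013
P = 23.0700 * 0.97701820 * 0.38067013 - 23.6000 * 0.99104038 * 0.34176741 = 0.5868


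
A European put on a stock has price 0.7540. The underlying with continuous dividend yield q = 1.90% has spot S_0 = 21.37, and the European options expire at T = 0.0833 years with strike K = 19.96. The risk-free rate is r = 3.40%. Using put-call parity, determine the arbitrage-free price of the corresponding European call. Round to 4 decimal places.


Put-call parity: C - P = S_0 * exp(-qT) - K * exp(-rT).
S_0 * exp(-qT) = 21.3700 * 0.99841855 = 21.33620445
K * exp(-rT) = 19.9600 * 0.99717181 = 19.90354927
C = P + S*exp(-qT) - K*exp(-rT)
C = 0.7540 + 21.33620445 - 19.90354927 = 2.1867

Answer: Call price = 2.1867


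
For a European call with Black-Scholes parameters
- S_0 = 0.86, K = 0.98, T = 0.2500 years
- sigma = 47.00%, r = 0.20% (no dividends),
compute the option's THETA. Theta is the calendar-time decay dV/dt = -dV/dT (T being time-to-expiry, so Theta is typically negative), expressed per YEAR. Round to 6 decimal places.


Answer: Theta = -0.147110

Derivation:
d1 = -0.4362029039; d2 = -0.6712029039
phi(d1) = 0.3627378000; exp(-qT) = 1.0000000000; exp(-rT) = 0.9995001250
Theta = -S*exp(-qT)*phi(d1)*sigma/(2*sqrt(T)) - r*K*exp(-rT)*N(d2) + q*S*exp(-qT)*N(d1)
N(d1) = 0.3313447606; N(d2) = 0.2510456395; sqrt(T) = 0.5000000000
Term 1 = -0.8600 * 1.0000000000 * 0.3627378000 * 0.4700 / (2 * 0.5000000000) = -0.1466186188
Term 2 = -0.0020 * 0.9800 * 0.9995001250 * 0.2510456395 = -0.0004918035
Term 3 = 0 (no dividend yield, q = 0)
Theta = -0.1466186188 + (-0.0004918035) + (0.0000000000) = -0.147110


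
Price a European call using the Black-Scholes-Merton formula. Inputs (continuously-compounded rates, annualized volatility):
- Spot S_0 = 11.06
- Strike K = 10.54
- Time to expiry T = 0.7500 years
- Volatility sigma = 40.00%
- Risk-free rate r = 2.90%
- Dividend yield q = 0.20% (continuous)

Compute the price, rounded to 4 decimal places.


d1 = (ln(S/K) + (r - q + 0.5*sigma^2) * T) / (sigma * sqrt(T)) = 0.37068039
d2 = d1 - sigma * sqrt(T) = 0.02427023
exp(-rT) = 0.97848483; exp(-qT) = 0.99850112
C = S_0 * exp(-qT) * N(d1) - K * exp(-rT) * N(d2)
N(d1) = 0.64456220; N(d2) = 0.50968147
C = 11.0600 * 0.99850112 * 0.64456220 - 10.5400 * 0.97848483 * 0.50968147 = 1.8617

Answer: Price = 1.8617


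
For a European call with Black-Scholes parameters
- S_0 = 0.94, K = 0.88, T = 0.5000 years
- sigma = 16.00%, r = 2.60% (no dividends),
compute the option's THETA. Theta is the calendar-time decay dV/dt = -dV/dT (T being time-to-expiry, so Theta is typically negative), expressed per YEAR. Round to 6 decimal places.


Answer: Theta = -0.048616

Derivation:
d1 = 0.7544649732; d2 = 0.6413278882
phi(d1) = 0.3001276991; exp(-qT) = 1.0000000000; exp(-rT) = 0.9870841350
Theta = -S*exp(-qT)*phi(d1)*sigma/(2*sqrt(T)) - r*K*exp(-rT)*N(d2) + q*S*exp(-qT)*N(d1)
N(d1) = 0.7747149649; N(d2) = 0.7393451632; sqrt(T) = 0.7071067812
Term 1 = -0.9400 * 1.0000000000 * 0.3001276991 * 0.1600 / (2 * 0.7071067812) = -0.0319182386
Term 2 = -0.0260 * 0.8800 * 0.9870841350 * 0.7393451632 = -0.0166977298
Term 3 = 0 (no dividend yield, q = 0)
Theta = -0.0319182386 + (-0.0166977298) + (0.0000000000) = -0.048616


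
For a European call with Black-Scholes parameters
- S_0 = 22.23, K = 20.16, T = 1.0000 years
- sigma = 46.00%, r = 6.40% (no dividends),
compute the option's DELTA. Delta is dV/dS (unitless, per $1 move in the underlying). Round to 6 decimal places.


Answer: Delta = 0.719587

Derivation:
d1 = 0.5816136625; d2 = 0.1216136625
phi(d1) = 0.3368640780; exp(-qT) = 1.0000000000; exp(-rT) = 0.9380049995
N(d1) = 0.7195865310
Delta = exp(-qT) * N(d1) = 1.0000000000 * 0.7195865310 = 0.719587


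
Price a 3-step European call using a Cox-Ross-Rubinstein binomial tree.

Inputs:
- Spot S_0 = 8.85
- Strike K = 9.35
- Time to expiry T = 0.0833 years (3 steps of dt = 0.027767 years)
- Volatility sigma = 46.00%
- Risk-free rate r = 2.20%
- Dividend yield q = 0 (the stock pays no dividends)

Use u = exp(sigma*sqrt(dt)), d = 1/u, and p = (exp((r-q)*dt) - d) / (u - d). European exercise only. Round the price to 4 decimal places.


Answer: Price = V(0,0) = 0.2778

Derivation:
dt = T/N = 0.027767
u = exp(sigma*sqrt(dt)) = 1.079666; d = 1/u = 0.926213
p = (exp((r-q)*dt) - d) / (u - d) = 0.484829
Discount per step: exp(-r*dt) = 0.999389
Stock lattice S(k, i) with i counting down-moves:
  k=0: S(0,0) = 8.8500
  k=1: S(1,0) = 9.5550; S(1,1) = 8.1970
  k=2: S(2,0) = 10.3162; S(2,1) = 8.8500; S(2,2) = 7.5921
  k=3: S(3,0) = 11.1381; S(3,1) = 9.5550; S(3,2) = 8.1970; S(3,3) = 7.0319
Terminal payoffs V(N, i) = max(S_T - K, 0):
  V(3,0) = 1.788098; V(3,1) = 0.205040; V(3,2) = 0.000000; V(3,3) = 0.000000
Backward induction: V(k, i) = exp(-r*dt) * [p * V(k+1, i) + (1-p) * V(k+1, i+1)].
  V(2,0) = exp(-r*dt) * [p*1.788098 + (1-p)*0.205040] = 0.971958
  V(2,1) = exp(-r*dt) * [p*0.205040 + (1-p)*0.000000] = 0.099349
  V(2,2) = exp(-r*dt) * [p*0.000000 + (1-p)*0.000000] = 0.000000
  V(1,0) = exp(-r*dt) * [p*0.971958 + (1-p)*0.099349] = 0.522095
  V(1,1) = exp(-r*dt) * [p*0.099349 + (1-p)*0.000000] = 0.048138
  V(0,0) = exp(-r*dt) * [p*0.522095 + (1-p)*0.048138] = 0.277756
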